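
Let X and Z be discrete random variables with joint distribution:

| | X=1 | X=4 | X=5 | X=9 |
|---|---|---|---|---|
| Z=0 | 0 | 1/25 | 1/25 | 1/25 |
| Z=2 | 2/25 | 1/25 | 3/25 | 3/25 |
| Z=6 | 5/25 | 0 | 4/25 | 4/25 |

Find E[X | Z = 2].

16/3

P(Z = 2) = 9/25.
Σ X·P over the event = 1·(2/25) + 4·(1/25) + 5·(3/25) + 9·(3/25) = 48/25.
E[X | Z = 2] = (48/25) / (9/25) = 16/3.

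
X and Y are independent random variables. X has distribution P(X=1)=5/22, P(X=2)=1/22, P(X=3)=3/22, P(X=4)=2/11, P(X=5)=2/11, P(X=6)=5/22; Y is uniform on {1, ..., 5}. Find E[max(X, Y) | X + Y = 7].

83/17

P(X + Y = 7) = 17/110.
Summing max(X,Y)·P(x,y) over outcomes with X + Y = 7 gives 83/110.
E[max(X, Y) | X + Y = 7] = (83/110) / (17/110) = 83/17.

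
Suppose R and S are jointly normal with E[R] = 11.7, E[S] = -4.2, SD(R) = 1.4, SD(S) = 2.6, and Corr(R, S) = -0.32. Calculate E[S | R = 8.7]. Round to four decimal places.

For a bivariate normal, E[S | R=x] = μ_S + ρ·(σ_S/σ_R)·(x − μ_R).
E[S | R=8.7] = -4.2 + (-0.32)·(2.6/1.4)·(8.7 − (11.7)) = -4.2 + (-0.59429)·(-3) = -2.4171.

-2.4171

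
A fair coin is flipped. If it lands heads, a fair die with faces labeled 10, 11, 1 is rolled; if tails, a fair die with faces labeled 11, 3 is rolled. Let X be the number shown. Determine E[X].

43/6

E[X | heads] = (10+11+1)/3 = 22/3.
E[X | tails] = (11+3)/2 = 7.
By the law of total expectation,
E[X] = (1/2)·(22/3) + (1/2)·(7) = 43/6.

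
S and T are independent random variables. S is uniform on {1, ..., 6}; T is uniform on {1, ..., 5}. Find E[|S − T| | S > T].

P(S > T) = 1/2.
Summing |S−T|·P(x,y) over outcomes with S > T gives 7/6.
E[|S − T| | S > T] = (7/6) / (1/2) = 7/3.

7/3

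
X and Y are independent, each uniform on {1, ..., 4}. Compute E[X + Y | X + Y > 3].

72/13

P(X + Y > 3) = 13/16.
Summing (X+Y)·P(x,y) over outcomes with X + Y > 3 gives 9/2.
E[X + Y | X + Y > 3] = (9/2) / (13/16) = 72/13.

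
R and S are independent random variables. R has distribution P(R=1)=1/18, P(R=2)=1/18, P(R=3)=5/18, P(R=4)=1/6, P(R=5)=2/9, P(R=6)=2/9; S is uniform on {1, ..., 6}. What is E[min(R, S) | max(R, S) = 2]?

P(max(R, S) = 2) = 1/36.
Summing min(R,S)·P(x,y) over outcomes with max(R, S) = 2 gives 1/27.
E[min(R, S) | max(R, S) = 2] = (1/27) / (1/36) = 4/3.

4/3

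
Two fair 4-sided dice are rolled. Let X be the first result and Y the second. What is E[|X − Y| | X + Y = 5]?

Outcomes with X + Y = 5: (1,4), (2,3), (3,2), (4,1), each with probability 1/16.
E[|X − Y| | X + Y = 5] = (3 + 1 + 1 + 3) / 4 = 2.

2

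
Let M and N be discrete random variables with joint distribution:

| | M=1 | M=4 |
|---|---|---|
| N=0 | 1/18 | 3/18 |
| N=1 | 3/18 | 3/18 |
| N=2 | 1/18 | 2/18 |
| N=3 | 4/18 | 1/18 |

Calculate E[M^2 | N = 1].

P(N = 1) = 1/3.
Σ M^2·P over the event = 1·(3/18) + 16·(3/18) = 17/6.
E[M^2 | N = 1] = (17/6) / (1/3) = 17/2.

17/2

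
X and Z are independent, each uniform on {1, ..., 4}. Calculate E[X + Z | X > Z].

P(X > Z) = 3/8.
Summing (X+Z)·P(x,y) over outcomes with X > Z gives 15/8.
E[X + Z | X > Z] = (15/8) / (3/8) = 5.

5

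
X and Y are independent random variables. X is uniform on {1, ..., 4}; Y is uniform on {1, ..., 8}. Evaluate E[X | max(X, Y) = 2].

5/3

Outcomes with max(X, Y) = 2: (1,2), (2,1), (2,2), each with probability 1/32.
E[X | max(X, Y) = 2] = (1 + 2 + 2) / 3 = 5/3.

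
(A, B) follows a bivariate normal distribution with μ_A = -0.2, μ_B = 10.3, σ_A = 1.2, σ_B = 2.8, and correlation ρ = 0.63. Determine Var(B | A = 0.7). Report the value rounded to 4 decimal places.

4.7283

The conditional variance in a bivariate normal is σ_B²(1 − ρ²), independent of x.
Var(B | A=0.7) = (2.8)²·(1 − (0.63)²) = 7.84·0.6031 = 4.7283.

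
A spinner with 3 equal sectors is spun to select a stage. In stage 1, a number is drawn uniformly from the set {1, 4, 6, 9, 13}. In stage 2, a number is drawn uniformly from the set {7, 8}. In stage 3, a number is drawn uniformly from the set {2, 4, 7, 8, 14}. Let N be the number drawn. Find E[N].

E[N | stage 1] = (1+4+6+9+13)/5 = 33/5.
E[N | stage 2] = (7+8)/2 = 15/2.
E[N | stage 3] = (2+4+7+8+14)/5 = 7.
By the law of total expectation,
E[N] = (1/3)·(33/5) + (1/3)·(15/2) + (1/3)·(7) = 211/30.

211/30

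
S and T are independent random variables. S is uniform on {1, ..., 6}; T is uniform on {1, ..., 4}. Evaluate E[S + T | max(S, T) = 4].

44/7

P(max(S, T) = 4) = 7/24.
Summing (S+T)·P(x,y) over outcomes with max(S, T) = 4 gives 11/6.
E[S + T | max(S, T) = 4] = (11/6) / (7/24) = 44/7.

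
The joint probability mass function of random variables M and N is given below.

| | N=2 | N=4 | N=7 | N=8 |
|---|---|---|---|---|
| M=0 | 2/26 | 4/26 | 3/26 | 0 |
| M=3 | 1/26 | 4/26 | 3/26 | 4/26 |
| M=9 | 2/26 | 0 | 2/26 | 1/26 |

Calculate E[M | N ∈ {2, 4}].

P(N ∈ {2, 4}) = 1/2.
Summing M·P(M=x,N=y) over the conditioning event gives 33/26.
E[M | N ∈ {2, 4}] = (33/26) / (1/2) = 33/13.

33/13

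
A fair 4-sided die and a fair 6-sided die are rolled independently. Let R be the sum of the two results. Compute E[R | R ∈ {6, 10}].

P(R ∈ {6, 10}) = 5/24.
Σ over the event: 6·1/6 + 10·1/24 = 17/12.
E[R | R ∈ {6, 10}] = (17/12) / (5/24) = 34/5.

34/5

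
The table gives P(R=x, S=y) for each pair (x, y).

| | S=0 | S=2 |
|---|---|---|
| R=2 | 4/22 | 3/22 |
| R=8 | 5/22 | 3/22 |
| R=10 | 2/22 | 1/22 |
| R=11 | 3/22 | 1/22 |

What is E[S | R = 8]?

P(R = 8) = 4/11.
Σ S·P over the event = 0·(5/22) + 2·(3/22) = 3/11.
E[S | R = 8] = (3/11) / (4/11) = 3/4.

3/4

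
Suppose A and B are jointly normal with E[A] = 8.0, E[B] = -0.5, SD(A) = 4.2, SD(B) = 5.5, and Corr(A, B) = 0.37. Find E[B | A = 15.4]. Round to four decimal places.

3.0855

E[B | A=x] = μ_B + ρ(σ_B/σ_A)(x − μ_A) for jointly normal variables.
E[B | A=15.4] = -0.5 + (0.37)·(5.5/4.2)·(15.4 − (8.0)) = -0.5 + (0.484524)·(7.4) = 3.0855.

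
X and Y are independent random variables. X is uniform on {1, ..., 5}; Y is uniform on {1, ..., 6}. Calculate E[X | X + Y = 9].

4

P(X + Y = 9) = 1/10.
Summing X·P(x,y) over outcomes with X + Y = 9 gives 2/5.
E[X | X + Y = 9] = (2/5) / (1/10) = 4.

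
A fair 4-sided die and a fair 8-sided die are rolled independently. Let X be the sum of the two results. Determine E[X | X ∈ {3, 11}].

P(X ∈ {3, 11}) = 1/8.
Σ over the event: 3·1/16 + 11·1/16 = 7/8.
E[X | X ∈ {3, 11}] = (7/8) / (1/8) = 7.

7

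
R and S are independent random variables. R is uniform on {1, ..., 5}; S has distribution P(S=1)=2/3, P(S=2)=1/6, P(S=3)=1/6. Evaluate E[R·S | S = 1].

P(S = 1) = 2/3.
Summing RS·P(x,y) over outcomes with S = 1 gives 2.
E[R·S | S = 1] = (2) / (2/3) = 3.

3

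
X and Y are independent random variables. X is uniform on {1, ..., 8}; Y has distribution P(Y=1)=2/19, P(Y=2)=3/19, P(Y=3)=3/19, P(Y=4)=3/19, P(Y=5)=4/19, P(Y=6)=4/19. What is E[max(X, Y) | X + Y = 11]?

93/14

P(X + Y = 11) = 7/76.
Summing max(X,Y)·P(x,y) over outcomes with X + Y = 11 gives 93/152.
E[max(X, Y) | X + Y = 11] = (93/152) / (7/76) = 93/14.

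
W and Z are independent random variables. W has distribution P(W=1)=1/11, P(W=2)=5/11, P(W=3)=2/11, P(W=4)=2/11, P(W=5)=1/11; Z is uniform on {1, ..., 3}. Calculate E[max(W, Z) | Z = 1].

30/11

P(Z = 1) = 1/3.
Summing max(W,Z)·P(x,y) over outcomes with Z = 1 gives 10/11.
E[max(W, Z) | Z = 1] = (10/11) / (1/3) = 30/11.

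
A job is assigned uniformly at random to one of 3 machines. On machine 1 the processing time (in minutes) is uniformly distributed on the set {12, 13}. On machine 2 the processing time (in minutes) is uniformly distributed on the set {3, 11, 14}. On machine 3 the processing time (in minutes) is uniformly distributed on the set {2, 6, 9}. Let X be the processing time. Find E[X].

55/6

E[X | machine 1] = (12+13)/2 = 25/2.
E[X | machine 2] = (3+11+14)/3 = 28/3.
E[X | machine 3] = (2+6+9)/3 = 17/3.
E[X] = (1/3)·(25/2) + (1/3)·(28/3) + (1/3)·(17/3) = 55/6.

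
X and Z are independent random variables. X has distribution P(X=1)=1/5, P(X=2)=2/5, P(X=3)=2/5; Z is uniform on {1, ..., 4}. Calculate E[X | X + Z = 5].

P(X + Z = 5) = 1/4.
Summing X·P(x,y) over outcomes with X + Z = 5 gives 11/20.
E[X | X + Z = 5] = (11/20) / (1/4) = 11/5.

11/5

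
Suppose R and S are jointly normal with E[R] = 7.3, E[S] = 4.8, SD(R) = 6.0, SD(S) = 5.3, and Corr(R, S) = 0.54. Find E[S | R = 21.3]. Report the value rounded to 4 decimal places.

11.4780

For a bivariate normal, E[S | R=x] = μ_S + ρ·(σ_S/σ_R)·(x − μ_R).
E[S | R=21.3] = 4.8 + (0.54)·(5.3/6.0)·(21.3 − (7.3)) = 4.8 + (0.477)·(14) = 11.4780.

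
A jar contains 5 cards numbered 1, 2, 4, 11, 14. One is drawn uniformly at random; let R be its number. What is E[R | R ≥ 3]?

29/3

P(R ≥ 3) = 3/5.
Σ over the event: 4·1/5 + 11·1/5 + 14·1/5 = 29/5.
E[R | R ≥ 3] = (29/5) / (3/5) = 29/3.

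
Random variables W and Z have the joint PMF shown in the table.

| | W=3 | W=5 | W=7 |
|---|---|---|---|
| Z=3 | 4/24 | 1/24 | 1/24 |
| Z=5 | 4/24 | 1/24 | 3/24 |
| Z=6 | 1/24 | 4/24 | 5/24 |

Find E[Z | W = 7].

16/3

P(W = 7) = 3/8.
Σ Z·P over the event = 3·(1/24) + 5·(3/24) + 6·(5/24) = 2.
E[Z | W = 7] = (2) / (3/8) = 16/3.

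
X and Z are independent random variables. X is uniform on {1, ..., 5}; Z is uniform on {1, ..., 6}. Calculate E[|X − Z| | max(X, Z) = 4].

12/7

Outcomes with max(X, Z) = 4: (1,4), (2,4), (3,4), (4,1), (4,2), (4,3), (4,4), each with probability 1/30.
E[|X − Z| | max(X, Z) = 4] = (3 + 2 + 1 + 3 + 2 + 1 + 0) / 7 = 12/7.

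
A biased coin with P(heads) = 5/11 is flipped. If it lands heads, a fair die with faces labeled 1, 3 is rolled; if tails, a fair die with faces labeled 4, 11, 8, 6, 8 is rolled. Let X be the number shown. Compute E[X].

272/55

E[X | heads] = (1+3)/2 = 2.
E[X | tails] = (4+11+8+6+8)/5 = 37/5.
By the law of total expectation,
E[X] = (5/11)·(2) + (6/11)·(37/5) = 272/55.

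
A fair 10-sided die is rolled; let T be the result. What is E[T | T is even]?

Given T is even, T is equally likely to be any of {2, 4, 6, 8, 10}.
E[T | T is even] = (2 + 4 + 6 + 8 + 10) / 5 = 6.

6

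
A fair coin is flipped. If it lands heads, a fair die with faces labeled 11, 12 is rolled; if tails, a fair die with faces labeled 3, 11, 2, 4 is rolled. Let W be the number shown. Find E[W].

33/4

E[W | heads] = (11+12)/2 = 23/2.
E[W | tails] = (3+11+2+4)/4 = 5.
E[W] = (1/2)·(23/2) + (1/2)·(5) = 33/4.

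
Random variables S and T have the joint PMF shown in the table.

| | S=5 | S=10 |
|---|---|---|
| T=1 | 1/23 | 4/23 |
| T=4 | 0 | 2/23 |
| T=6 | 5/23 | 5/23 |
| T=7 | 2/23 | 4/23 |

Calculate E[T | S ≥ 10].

P(S ≥ 10) = 15/23.
Σ T·P over the event = 1·(4/23) + 4·(2/23) + 6·(5/23) + 7·(4/23) = 70/23.
E[T | S ≥ 10] = (70/23) / (15/23) = 14/3.

14/3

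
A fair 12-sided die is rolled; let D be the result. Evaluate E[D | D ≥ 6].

Given D ≥ 6, D is equally likely to be any of {6, 7, 8, 9, 10, 11, 12}.
E[D | D ≥ 6] = (6 + 7 + 8 + 9 + 10 + 11 + 12) / 7 = 9.

9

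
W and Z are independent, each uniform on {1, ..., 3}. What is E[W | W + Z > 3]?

P(W + Z > 3) = 2/3.
Summing W·P(x,y) over outcomes with W + Z > 3 gives 14/9.
E[W | W + Z > 3] = (14/9) / (2/3) = 7/3.

7/3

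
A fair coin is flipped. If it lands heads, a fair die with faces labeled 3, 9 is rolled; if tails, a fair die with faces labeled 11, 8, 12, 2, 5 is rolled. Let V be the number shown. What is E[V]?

34/5

E[V | heads] = (3+9)/2 = 6.
E[V | tails] = (11+8+12+2+5)/5 = 38/5.
By the law of total expectation,
E[V] = (1/2)·(6) + (1/2)·(38/5) = 34/5.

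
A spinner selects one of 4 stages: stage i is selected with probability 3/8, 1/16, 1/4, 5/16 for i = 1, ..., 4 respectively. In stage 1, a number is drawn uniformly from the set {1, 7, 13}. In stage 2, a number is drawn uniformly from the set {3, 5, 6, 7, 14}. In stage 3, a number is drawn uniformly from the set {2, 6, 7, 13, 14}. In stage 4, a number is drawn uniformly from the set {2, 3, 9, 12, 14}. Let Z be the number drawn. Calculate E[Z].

613/80

E[Z | stage 1] = (1+7+13)/3 = 7.
E[Z | stage 2] = (3+5+6+7+14)/5 = 7.
E[Z | stage 3] = (2+6+7+13+14)/5 = 42/5.
E[Z | stage 4] = (2+3+9+12+14)/5 = 8.
E[Z] = (3/8)·(7) + (1/16)·(7) + (1/4)·(42/5) + (5/16)·(8) = 613/80.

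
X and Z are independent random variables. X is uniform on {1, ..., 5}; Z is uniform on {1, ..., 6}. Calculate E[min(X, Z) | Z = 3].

12/5

Outcomes with Z = 3: (1,3), (2,3), (3,3), (4,3), (5,3), each with probability 1/30.
E[min(X, Z) | Z = 3] = (1 + 2 + 3 + 3 + 3) / 5 = 12/5.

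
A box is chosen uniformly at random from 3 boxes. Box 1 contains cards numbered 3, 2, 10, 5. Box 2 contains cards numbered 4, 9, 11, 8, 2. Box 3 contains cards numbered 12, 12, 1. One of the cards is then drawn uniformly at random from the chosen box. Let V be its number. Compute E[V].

302/45

E[V | box 1] = (3+2+10+5)/4 = 5.
E[V | box 2] = (4+9+11+8+2)/5 = 34/5.
E[V | box 3] = (12+12+1)/3 = 25/3.
E[V] = (1/3)·(5) + (1/3)·(34/5) + (1/3)·(25/3) = 302/45.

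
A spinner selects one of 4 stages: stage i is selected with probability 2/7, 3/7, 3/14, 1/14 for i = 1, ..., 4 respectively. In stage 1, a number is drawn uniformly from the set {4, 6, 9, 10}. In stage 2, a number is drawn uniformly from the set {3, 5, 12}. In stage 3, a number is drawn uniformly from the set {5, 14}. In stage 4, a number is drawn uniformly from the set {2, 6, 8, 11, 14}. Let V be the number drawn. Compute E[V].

E[V | stage 1] = (4+6+9+10)/4 = 29/4.
E[V | stage 2] = (3+5+12)/3 = 20/3.
E[V | stage 3] = (5+14)/2 = 19/2.
E[V | stage 4] = (2+6+8+11+14)/5 = 41/5.
E[V] = (2/7)·(29/4) + (3/7)·(20/3) + (3/14)·(19/2) + (1/14)·(41/5) = 151/20.

151/20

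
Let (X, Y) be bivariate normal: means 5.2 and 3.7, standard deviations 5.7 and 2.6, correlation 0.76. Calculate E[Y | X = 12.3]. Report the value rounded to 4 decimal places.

E[Y | X=x] = μ_Y + ρ(σ_Y/σ_X)(x − μ_X) for jointly normal variables.
E[Y | X=12.3] = 3.7 + (0.76)·(2.6/5.7)·(12.3 − (5.2)) = 3.7 + (0.346667)·(7.1) = 6.1613.

6.1613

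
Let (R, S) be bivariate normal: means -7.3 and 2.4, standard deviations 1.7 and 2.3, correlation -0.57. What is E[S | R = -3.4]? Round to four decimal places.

The regression of S on R has slope ρ·σ_S/σ_R and passes through (μ_R, μ_S).
E[S | R=-3.4] = 2.4 + (-0.57)·(2.3/1.7)·(-3.4 − (-7.3)) = 2.4 + (-0.77118)·(3.9) = -0.6076.

-0.6076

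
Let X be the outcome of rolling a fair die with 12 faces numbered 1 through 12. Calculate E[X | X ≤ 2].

Given X ≤ 2, X is equally likely to be any of {1, 2}.
E[X | X ≤ 2] = (1 + 2) / 2 = 3/2.

3/2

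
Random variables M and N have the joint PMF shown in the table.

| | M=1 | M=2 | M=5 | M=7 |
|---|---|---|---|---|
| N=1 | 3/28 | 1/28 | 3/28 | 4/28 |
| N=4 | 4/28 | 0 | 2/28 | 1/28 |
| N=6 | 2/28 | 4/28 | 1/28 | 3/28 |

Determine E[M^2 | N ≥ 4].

P(N ≥ 4) = 17/28.
Σ M^2·P over the event = 1·(4/28) + 1·(2/28) + 4·(4/28) + 25·(2/28) + 25·(1/28) + 49·(1/28) + 49·(3/28) = 293/28.
E[M^2 | N ≥ 4] = (293/28) / (17/28) = 293/17.

293/17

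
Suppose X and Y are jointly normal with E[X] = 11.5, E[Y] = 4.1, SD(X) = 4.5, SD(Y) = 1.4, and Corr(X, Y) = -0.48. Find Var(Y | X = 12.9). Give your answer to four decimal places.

1.5084

Var(Y | X=x) = (1 − ρ²)·σ_Y².
Var(Y | X=12.9) = (1.4)²·(1 − (-0.48)²) = 1.96·0.7696 = 1.5084.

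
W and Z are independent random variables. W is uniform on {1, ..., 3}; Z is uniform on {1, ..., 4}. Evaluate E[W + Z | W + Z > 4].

Outcomes with W + Z > 4: (1,4), (2,3), (2,4), (3,2), (3,3), (3,4), each with probability 1/12.
E[W + Z | W + Z > 4] = (5 + 5 + 6 + 5 + 6 + 7) / 6 = 17/3.

17/3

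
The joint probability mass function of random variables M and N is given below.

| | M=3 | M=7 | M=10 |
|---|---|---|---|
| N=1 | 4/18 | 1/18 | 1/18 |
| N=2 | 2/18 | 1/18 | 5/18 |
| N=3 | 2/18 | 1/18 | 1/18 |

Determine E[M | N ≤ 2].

46/7

P(N ≤ 2) = 7/9.
Summing M·P(M=x,N=y) over the conditioning event gives 46/9.
E[M | N ≤ 2] = (46/9) / (7/9) = 46/7.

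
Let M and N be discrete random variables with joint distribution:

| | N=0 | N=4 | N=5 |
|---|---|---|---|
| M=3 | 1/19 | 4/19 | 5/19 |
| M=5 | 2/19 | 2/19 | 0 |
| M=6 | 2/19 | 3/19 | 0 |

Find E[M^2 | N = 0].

P(N = 0) = 5/19.
Σ M^2·P over the event = 9·(1/19) + 25·(2/19) + 36·(2/19) = 131/19.
E[M^2 | N = 0] = (131/19) / (5/19) = 131/5.

131/5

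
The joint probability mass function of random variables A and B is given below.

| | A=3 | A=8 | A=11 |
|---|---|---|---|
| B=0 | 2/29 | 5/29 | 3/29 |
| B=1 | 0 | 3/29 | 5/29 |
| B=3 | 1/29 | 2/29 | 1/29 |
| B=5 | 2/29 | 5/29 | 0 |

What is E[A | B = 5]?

46/7

P(B = 5) = 7/29.
Σ A·P over the event = 3·(2/29) + 8·(5/29) = 46/29.
E[A | B = 5] = (46/29) / (7/29) = 46/7.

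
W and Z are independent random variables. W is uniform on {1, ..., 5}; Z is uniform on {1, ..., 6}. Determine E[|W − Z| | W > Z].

P(W > Z) = 1/3.
Summing |W−Z|·P(x,y) over outcomes with W > Z gives 2/3.
E[|W − Z| | W > Z] = (2/3) / (1/3) = 2.

2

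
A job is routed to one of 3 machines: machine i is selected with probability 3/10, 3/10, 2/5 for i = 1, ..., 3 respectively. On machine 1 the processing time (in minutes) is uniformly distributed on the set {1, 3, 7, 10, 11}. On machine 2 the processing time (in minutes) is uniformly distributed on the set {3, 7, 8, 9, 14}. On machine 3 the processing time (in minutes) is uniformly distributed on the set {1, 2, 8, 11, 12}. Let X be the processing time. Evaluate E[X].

71/10

E[X | machine 1] = (1+3+7+10+11)/5 = 32/5.
E[X | machine 2] = (3+7+8+9+14)/5 = 41/5.
E[X | machine 3] = (1+2+8+11+12)/5 = 34/5.
By the law of total expectation,
E[X] = (3/10)·(32/5) + (3/10)·(41/5) + (2/5)·(34/5) = 71/10.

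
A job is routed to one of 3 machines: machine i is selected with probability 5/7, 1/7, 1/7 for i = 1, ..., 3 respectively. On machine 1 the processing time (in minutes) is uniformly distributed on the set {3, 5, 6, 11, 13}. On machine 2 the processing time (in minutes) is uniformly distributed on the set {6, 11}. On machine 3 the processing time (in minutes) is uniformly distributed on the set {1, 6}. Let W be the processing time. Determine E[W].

E[W | machine 1] = (3+5+6+11+13)/5 = 38/5.
E[W | machine 2] = (6+11)/2 = 17/2.
E[W | machine 3] = (1+6)/2 = 7/2.
E[W] = (5/7)·(38/5) + (1/7)·(17/2) + (1/7)·(7/2) = 50/7.

50/7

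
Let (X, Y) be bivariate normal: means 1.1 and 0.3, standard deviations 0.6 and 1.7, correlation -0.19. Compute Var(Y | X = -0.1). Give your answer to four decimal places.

2.7857

Var(Y | X=x) = (1 − ρ²)·σ_Y².
Var(Y | X=-0.1) = (1.7)²·(1 − (-0.19)²) = 2.89·0.9639 = 2.7857.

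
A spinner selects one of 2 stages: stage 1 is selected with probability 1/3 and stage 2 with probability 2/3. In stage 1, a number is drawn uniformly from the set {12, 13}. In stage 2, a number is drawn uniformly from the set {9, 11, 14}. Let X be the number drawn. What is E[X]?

211/18

E[X | stage 1] = (12+13)/2 = 25/2.
E[X | stage 2] = (9+11+14)/3 = 34/3.
By the law of total expectation,
E[X] = (1/3)·(25/2) + (2/3)·(34/3) = 211/18.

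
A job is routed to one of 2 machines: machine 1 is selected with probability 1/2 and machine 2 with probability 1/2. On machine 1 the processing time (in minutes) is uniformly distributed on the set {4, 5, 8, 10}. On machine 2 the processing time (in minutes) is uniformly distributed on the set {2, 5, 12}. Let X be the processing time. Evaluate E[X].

E[X | machine 1] = (4+5+8+10)/4 = 27/4.
E[X | machine 2] = (2+5+12)/3 = 19/3.
E[X] = (1/2)·(27/4) + (1/2)·(19/3) = 157/24.

157/24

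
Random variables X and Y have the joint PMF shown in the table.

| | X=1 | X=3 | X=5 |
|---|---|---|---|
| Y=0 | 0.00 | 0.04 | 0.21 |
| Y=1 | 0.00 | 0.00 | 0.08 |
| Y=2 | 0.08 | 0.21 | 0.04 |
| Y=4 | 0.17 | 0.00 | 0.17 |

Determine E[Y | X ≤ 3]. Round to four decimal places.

2.5200

P(X ≤ 3) = 0.50.
Σ Y·P over the event = 2·(0.08) + 4·(0.17) + 0·(0.04) + 2·(0.21) = 1.26.
E[Y | X ≤ 3] = (1.26) / (0.50) = 2.5200.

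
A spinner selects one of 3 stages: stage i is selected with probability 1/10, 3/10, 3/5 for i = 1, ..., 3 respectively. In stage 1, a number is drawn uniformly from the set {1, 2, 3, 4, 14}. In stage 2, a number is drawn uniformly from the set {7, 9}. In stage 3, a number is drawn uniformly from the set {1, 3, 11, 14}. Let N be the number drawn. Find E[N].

E[N | stage 1] = (1+2+3+4+14)/5 = 24/5.
E[N | stage 2] = (7+9)/2 = 8.
E[N | stage 3] = (1+3+11+14)/4 = 29/4.
E[N] = (1/10)·(24/5) + (3/10)·(8) + (3/5)·(29/4) = 723/100.

723/100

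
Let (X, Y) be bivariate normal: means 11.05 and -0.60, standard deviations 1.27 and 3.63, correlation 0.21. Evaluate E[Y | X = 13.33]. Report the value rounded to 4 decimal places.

0.7685

E[Y | X=x] = μ_Y + ρ(σ_Y/σ_X)(x − μ_X) for jointly normal variables.
E[Y | X=13.33] = -0.60 + (0.21)·(3.63/1.27)·(13.33 − (11.05)) = -0.60 + (0.60024)·(2.28) = 0.7685.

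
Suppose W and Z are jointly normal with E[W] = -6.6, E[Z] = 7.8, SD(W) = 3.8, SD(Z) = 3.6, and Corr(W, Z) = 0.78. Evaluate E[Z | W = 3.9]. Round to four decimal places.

15.5589

The regression of Z on W has slope ρ·σ_Z/σ_W and passes through (μ_W, μ_Z).
E[Z | W=3.9] = 7.8 + (0.78)·(3.6/3.8)·(3.9 − (-6.6)) = 7.8 + (0.738947)·(10.5) = 15.5589.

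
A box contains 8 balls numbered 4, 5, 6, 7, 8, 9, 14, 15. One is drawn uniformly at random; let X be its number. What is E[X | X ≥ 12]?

P(X ≥ 12) = 1/4.
Σ over the event: 14·1/8 + 15·1/8 = 29/8.
E[X | X ≥ 12] = (29/8) / (1/4) = 29/2.

29/2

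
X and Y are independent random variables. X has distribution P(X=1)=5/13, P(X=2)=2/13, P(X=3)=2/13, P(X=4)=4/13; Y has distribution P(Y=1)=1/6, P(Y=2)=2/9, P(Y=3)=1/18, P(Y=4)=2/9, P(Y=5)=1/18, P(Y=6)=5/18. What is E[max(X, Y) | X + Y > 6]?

P(X + Y > 6) = 101/234.
Summing max(X,Y)·P(x,y) over outcomes with X + Y > 6 gives 271/117.
E[max(X, Y) | X + Y > 6] = (271/117) / (101/234) = 542/101.

542/101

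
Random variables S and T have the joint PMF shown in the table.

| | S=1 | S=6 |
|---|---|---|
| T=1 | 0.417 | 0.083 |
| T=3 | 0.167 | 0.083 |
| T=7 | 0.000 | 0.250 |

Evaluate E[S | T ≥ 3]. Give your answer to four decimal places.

4.3300

P(T ≥ 3) = 0.500.
Σ S·P over the event = 1·(0.167) + 6·(0.083) + 6·(0.250) = 2.165.
E[S | T ≥ 3] = (2.165) / (0.500) = 4.3300.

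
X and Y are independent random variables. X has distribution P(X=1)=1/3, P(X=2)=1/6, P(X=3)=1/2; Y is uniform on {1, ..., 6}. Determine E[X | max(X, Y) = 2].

P(max(X, Y) = 2) = 1/9.
Summing X·P(x,y) over outcomes with max(X, Y) = 2 gives 1/6.
E[X | max(X, Y) = 2] = (1/6) / (1/9) = 3/2.

3/2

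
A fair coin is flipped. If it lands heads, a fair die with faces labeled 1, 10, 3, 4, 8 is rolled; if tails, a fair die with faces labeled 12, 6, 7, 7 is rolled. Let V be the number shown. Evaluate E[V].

33/5

E[V | heads] = (1+10+3+4+8)/5 = 26/5.
E[V | tails] = (12+6+7+7)/4 = 8.
E[V] = (1/2)·(26/5) + (1/2)·(8) = 33/5.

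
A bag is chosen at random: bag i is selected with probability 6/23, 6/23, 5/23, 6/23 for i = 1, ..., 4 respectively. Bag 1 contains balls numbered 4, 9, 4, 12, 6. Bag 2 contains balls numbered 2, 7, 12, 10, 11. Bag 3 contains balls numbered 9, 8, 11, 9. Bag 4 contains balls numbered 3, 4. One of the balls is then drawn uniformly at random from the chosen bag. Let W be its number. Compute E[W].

E[W | bag 1] = (4+9+4+12+6)/5 = 7.
E[W | bag 2] = (2+7+12+10+11)/5 = 42/5.
E[W | bag 3] = (9+8+11+9)/4 = 37/4.
E[W | bag 4] = (3+4)/2 = 7/2.
By the law of total expectation,
E[W] = (6/23)·(7) + (6/23)·(42/5) + (5/23)·(37/4) + (6/23)·(7/2) = 3193/460.

3193/460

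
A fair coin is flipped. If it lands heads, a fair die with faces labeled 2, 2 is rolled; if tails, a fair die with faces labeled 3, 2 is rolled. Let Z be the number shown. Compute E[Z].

E[Z | heads] = (2+2)/2 = 2.
E[Z | tails] = (3+2)/2 = 5/2.
E[Z] = (1/2)·(2) + (1/2)·(5/2) = 9/4.

9/4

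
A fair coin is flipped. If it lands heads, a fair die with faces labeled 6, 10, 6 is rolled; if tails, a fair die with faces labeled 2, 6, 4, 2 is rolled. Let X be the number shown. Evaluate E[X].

E[X | heads] = (6+10+6)/3 = 22/3.
E[X | tails] = (2+6+4+2)/4 = 7/2.
E[X] = (1/2)·(22/3) + (1/2)·(7/2) = 65/12.

65/12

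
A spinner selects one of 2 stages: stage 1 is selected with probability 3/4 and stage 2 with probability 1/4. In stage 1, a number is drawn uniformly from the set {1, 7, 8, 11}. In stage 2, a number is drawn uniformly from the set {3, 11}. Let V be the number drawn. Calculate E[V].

E[V | stage 1] = (1+7+8+11)/4 = 27/4.
E[V | stage 2] = (3+11)/2 = 7.
By the law of total expectation,
E[V] = (3/4)·(27/4) + (1/4)·(7) = 109/16.

109/16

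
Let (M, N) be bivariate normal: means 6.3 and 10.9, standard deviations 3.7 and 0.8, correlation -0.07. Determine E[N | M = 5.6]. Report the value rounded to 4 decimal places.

10.9106

E[N | M=x] = μ_N + ρ(σ_N/σ_M)(x − μ_M) for jointly normal variables.
E[N | M=5.6] = 10.9 + (-0.07)·(0.8/3.7)·(5.6 − (6.3)) = 10.9 + (-0.015135)·(-0.7) = 10.9106.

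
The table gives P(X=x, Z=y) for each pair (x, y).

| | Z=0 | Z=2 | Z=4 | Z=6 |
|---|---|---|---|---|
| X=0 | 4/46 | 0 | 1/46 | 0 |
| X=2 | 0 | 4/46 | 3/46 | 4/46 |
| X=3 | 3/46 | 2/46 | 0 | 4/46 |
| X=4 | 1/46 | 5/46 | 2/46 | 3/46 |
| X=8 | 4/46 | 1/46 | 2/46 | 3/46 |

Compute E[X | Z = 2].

P(Z = 2) = 6/23.
Σ X·P over the event = 2·(4/46) + 3·(2/46) + 4·(5/46) + 8·(1/46) = 21/23.
E[X | Z = 2] = (21/23) / (6/23) = 7/2.

7/2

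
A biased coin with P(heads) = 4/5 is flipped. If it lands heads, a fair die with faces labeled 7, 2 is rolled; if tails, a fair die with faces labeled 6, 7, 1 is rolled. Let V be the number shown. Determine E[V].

68/15

E[V | heads] = (7+2)/2 = 9/2.
E[V | tails] = (6+7+1)/3 = 14/3.
By the law of total expectation,
E[V] = (4/5)·(9/2) + (1/5)·(14/3) = 68/15.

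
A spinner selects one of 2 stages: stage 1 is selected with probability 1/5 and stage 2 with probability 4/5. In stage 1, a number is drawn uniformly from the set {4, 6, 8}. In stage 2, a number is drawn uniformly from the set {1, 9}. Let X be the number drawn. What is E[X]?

E[X | stage 1] = (4+6+8)/3 = 6.
E[X | stage 2] = (1+9)/2 = 5.
By the law of total expectation,
E[X] = (1/5)·(6) + (4/5)·(5) = 26/5.

26/5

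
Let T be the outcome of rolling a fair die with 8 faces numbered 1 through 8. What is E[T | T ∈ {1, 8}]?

9/2

P(T ∈ {1, 8}) = 1/4.
Σ over the event: 1·1/8 + 8·1/8 = 9/8.
E[T | T ∈ {1, 8}] = (9/8) / (1/4) = 9/2.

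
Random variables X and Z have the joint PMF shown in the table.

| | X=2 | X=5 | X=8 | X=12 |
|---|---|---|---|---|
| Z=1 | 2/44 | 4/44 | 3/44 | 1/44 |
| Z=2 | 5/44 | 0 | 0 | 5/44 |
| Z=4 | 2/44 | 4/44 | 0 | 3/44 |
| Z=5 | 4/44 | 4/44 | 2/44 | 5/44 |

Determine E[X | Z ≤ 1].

P(Z ≤ 1) = 5/22.
Σ X·P over the event = 2·(2/44) + 5·(4/44) + 8·(3/44) + 12·(1/44) = 15/11.
E[X | Z ≤ 1] = (15/11) / (5/22) = 6.

6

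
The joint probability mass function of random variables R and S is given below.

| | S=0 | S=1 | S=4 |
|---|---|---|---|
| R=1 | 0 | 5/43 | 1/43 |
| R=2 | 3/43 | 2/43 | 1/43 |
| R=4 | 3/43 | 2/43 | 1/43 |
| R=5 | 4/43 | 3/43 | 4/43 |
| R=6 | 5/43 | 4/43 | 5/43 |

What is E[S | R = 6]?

P(R = 6) = 14/43.
Summing S·P(R=x,S=y) over the conditioning event gives 24/43.
E[S | R = 6] = (24/43) / (14/43) = 12/7.

12/7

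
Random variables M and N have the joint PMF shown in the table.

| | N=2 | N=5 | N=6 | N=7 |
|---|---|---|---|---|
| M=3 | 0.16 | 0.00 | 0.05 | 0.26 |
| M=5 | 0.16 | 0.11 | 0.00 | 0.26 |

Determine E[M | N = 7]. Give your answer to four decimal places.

4.0000

P(N = 7) = 0.52.
Σ M·P over the event = 3·(0.26) + 5·(0.26) = 2.08.
E[M | N = 7] = (2.08) / (0.52) = 4.0000.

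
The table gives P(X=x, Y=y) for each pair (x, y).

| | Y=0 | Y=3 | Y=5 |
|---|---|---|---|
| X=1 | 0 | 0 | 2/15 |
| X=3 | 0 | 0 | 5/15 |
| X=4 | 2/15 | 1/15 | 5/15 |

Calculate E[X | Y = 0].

4

P(Y = 0) = 2/15.
Σ X·P over the event = 4·(2/15) = 8/15.
E[X | Y = 0] = (8/15) / (2/15) = 4.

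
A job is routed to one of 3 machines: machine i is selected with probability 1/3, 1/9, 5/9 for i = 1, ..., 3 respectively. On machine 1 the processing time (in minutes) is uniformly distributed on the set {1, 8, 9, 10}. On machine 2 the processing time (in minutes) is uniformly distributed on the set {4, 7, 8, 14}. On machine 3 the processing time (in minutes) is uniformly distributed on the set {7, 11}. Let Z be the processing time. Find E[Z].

E[Z | machine 1] = (1+8+9+10)/4 = 7.
E[Z | machine 2] = (4+7+8+14)/4 = 33/4.
E[Z | machine 3] = (7+11)/2 = 9.
By the law of total expectation,
E[Z] = (1/3)·(7) + (1/9)·(33/4) + (5/9)·(9) = 33/4.

33/4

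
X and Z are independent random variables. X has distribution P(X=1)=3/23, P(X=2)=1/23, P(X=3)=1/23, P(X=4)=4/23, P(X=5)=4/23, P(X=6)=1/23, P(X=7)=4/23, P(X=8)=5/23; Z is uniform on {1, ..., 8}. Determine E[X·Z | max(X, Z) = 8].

1032/29

P(max(X, Z) = 8) = 29/92.
Summing XZ·P(x,y) over outcomes with max(X, Z) = 8 gives 258/23.
E[X·Z | max(X, Z) = 8] = (258/23) / (29/92) = 1032/29.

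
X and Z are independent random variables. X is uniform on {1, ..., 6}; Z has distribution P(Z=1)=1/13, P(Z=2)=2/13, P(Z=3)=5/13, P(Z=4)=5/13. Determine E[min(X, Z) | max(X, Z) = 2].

7/5

P(max(X, Z) = 2) = 5/78.
Summing min(X,Z)·P(x,y) over outcomes with max(X, Z) = 2 gives 7/78.
E[min(X, Z) | max(X, Z) = 2] = (7/78) / (5/78) = 7/5.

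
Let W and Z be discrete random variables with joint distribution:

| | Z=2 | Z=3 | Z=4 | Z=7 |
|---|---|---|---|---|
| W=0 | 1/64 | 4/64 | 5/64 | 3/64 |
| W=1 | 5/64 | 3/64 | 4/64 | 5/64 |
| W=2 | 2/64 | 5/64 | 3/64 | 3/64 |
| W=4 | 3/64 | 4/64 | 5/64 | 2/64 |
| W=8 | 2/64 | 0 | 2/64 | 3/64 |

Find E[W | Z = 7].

43/16

P(Z = 7) = 1/4.
Σ W·P over the event = 0·(3/64) + 1·(5/64) + 2·(3/64) + 4·(2/64) + 8·(3/64) = 43/64.
E[W | Z = 7] = (43/64) / (1/4) = 43/16.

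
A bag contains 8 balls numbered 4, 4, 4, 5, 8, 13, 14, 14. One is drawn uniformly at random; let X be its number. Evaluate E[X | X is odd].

P(X is odd) = 1/4.
Σ over the event: 5·1/8 + 13·1/8 = 9/4.
E[X | X is odd] = (9/4) / (1/4) = 9.

9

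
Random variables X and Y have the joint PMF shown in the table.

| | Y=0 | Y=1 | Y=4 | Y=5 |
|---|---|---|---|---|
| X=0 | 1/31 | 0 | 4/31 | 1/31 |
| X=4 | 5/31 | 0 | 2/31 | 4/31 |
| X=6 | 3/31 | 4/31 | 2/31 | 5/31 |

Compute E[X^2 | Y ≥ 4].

P(Y ≥ 4) = 18/31.
Σ X^2·P over the event = 0·(4/31) + 0·(1/31) + 16·(2/31) + 16·(4/31) + 36·(2/31) + 36·(5/31) = 348/31.
E[X^2 | Y ≥ 4] = (348/31) / (18/31) = 58/3.

58/3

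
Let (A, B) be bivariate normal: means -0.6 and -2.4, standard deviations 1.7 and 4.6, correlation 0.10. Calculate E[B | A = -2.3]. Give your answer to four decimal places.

The regression of B on A has slope ρ·σ_B/σ_A and passes through (μ_A, μ_B).
E[B | A=-2.3] = -2.4 + (0.10)·(4.6/1.7)·(-2.3 − (-0.6)) = -2.4 + (0.27059)·(-1.7) = -2.8600.

-2.8600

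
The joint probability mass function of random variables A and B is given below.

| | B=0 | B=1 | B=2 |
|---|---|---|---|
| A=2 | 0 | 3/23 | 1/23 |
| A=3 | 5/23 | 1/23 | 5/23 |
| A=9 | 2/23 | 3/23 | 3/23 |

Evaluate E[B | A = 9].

P(A = 9) = 8/23.
Σ B·P over the event = 0·(2/23) + 1·(3/23) + 2·(3/23) = 9/23.
E[B | A = 9] = (9/23) / (8/23) = 9/8.

9/8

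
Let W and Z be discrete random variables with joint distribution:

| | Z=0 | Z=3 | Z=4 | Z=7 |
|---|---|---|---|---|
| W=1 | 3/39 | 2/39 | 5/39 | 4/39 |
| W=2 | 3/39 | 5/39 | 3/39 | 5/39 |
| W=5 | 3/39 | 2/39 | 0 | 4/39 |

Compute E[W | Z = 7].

P(Z = 7) = 1/3.
Σ W·P over the event = 1·(4/39) + 2·(5/39) + 5·(4/39) = 34/39.
E[W | Z = 7] = (34/39) / (1/3) = 34/13.

34/13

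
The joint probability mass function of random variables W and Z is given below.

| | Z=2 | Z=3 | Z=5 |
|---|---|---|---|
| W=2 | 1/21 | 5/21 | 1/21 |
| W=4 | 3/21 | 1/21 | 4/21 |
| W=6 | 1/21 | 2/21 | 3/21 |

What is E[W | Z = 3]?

13/4

P(Z = 3) = 8/21.
Σ W·P over the event = 2·(5/21) + 4·(1/21) + 6·(2/21) = 26/21.
E[W | Z = 3] = (26/21) / (8/21) = 13/4.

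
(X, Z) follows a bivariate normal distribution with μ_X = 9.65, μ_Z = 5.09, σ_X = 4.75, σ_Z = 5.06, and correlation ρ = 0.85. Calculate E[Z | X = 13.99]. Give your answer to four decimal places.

E[Z | X=x] = μ_Z + ρ(σ_Z/σ_X)(x − μ_X) for jointly normal variables.
E[Z | X=13.99] = 5.09 + (0.85)·(5.06/4.75)·(13.99 − (9.65)) = 5.09 + (0.905474)·(4.34) = 9.0198.

9.0198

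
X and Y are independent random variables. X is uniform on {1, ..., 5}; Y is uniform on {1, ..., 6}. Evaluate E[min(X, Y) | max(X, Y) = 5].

P(max(X, Y) = 5) = 3/10.
Summing min(X,Y)·P(x,y) over outcomes with max(X, Y) = 5 gives 5/6.
E[min(X, Y) | max(X, Y) = 5] = (5/6) / (3/10) = 25/9.

25/9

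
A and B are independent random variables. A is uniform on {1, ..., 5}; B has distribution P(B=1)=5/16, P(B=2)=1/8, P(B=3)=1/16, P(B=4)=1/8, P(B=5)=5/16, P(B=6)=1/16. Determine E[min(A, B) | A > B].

P(A > B) = 3/8.
Summing min(A,B)·P(x,y) over outcomes with A > B gives 23/40.
E[min(A, B) | A > B] = (23/40) / (3/8) = 23/15.

23/15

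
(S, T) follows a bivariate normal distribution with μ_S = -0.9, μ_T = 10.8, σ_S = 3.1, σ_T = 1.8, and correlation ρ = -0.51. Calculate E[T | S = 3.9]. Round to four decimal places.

The regression of T on S has slope ρ·σ_T/σ_S and passes through (μ_S, μ_T).
E[T | S=3.9] = 10.8 + (-0.51)·(1.8/3.1)·(3.9 − (-0.9)) = 10.8 + (-0.29613)·(4.8) = 9.3786.

9.3786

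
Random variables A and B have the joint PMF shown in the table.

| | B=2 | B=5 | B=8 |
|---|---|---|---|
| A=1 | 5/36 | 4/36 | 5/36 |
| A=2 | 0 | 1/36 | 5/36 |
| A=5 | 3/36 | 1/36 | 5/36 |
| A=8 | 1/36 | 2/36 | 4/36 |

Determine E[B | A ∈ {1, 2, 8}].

P(A ∈ {1, 2, 8}) = 3/4.
Σ B·P over the event = 2·(5/36) + 5·(4/36) + 8·(5/36) + 5·(1/36) + 8·(5/36) + 2·(1/36) + 5·(2/36) + 8·(4/36) = 53/12.
E[B | A ∈ {1, 2, 8}] = (53/12) / (3/4) = 53/9.

53/9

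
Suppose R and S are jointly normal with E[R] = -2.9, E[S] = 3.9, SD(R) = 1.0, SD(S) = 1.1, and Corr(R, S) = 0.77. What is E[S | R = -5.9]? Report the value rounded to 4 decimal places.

1.3590

The regression of S on R has slope ρ·σ_S/σ_R and passes through (μ_R, μ_S).
E[S | R=-5.9] = 3.9 + (0.77)·(1.1/1.0)·(-5.9 − (-2.9)) = 3.9 + (0.847)·(-3) = 1.3590.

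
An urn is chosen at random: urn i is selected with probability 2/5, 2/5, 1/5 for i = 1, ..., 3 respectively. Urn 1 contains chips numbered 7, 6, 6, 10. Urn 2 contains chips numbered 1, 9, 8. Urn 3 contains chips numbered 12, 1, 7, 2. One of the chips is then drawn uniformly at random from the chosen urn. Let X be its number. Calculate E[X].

E[X | urn 1] = (7+6+6+10)/4 = 29/4.
E[X | urn 2] = (1+9+8)/3 = 6.
E[X | urn 3] = (12+1+7+2)/4 = 11/2.
E[X] = (2/5)·(29/4) + (2/5)·(6) + (1/5)·(11/2) = 32/5.

32/5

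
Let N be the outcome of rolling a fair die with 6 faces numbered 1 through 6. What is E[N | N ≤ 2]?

Given N ≤ 2, N is equally likely to be any of {1, 2}.
E[N | N ≤ 2] = (1 + 2) / 2 = 3/2.

3/2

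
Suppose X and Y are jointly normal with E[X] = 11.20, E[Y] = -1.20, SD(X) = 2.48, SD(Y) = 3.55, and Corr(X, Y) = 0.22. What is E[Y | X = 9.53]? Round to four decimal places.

For a bivariate normal, E[Y | X=x] = μ_Y + ρ·(σ_Y/σ_X)·(x − μ_X).
E[Y | X=9.53] = -1.20 + (0.22)·(3.55/2.48)·(9.53 − (11.20)) = -1.20 + (0.31492)·(-1.67) = -1.7259.

-1.7259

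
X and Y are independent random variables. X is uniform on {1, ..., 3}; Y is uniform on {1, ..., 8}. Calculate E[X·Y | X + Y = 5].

Outcomes with X + Y = 5: (1,4), (2,3), (3,2), each with probability 1/24.
E[X·Y | X + Y = 5] = (4 + 6 + 6) / 3 = 16/3.

16/3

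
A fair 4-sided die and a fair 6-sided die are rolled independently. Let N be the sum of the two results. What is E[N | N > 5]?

52/7

P(N > 5) = 7/12.
Σ over the event: 6·1/6 + 7·1/6 + 8·1/8 + 9·1/12 + 10·1/24 = 13/3.
E[N | N > 5] = (13/3) / (7/12) = 52/7.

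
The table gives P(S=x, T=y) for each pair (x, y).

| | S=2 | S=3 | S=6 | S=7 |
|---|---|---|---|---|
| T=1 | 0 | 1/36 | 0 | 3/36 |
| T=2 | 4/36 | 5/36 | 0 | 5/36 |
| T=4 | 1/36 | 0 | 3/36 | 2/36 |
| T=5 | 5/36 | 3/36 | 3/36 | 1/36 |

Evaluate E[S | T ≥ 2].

P(T ≥ 2) = 8/9.
Summing S·P(S=x,T=y) over the conditioning event gives 34/9.
E[S | T ≥ 2] = (34/9) / (8/9) = 17/4.

17/4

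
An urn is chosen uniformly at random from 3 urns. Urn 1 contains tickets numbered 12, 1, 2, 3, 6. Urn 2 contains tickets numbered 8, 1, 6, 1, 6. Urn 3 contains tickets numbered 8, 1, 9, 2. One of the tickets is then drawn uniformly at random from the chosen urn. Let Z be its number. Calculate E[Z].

E[Z | urn 1] = (12+1+2+3+6)/5 = 24/5.
E[Z | urn 2] = (8+1+6+1+6)/5 = 22/5.
E[Z | urn 3] = (8+1+9+2)/4 = 5.
E[Z] = (1/3)·(24/5) + (1/3)·(22/5) + (1/3)·(5) = 71/15.

71/15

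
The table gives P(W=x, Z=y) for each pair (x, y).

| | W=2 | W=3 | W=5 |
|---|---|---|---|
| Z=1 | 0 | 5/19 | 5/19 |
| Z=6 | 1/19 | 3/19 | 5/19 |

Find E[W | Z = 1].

4

P(Z = 1) = 10/19.
Σ W·P over the event = 3·(5/19) + 5·(5/19) = 40/19.
E[W | Z = 1] = (40/19) / (10/19) = 4.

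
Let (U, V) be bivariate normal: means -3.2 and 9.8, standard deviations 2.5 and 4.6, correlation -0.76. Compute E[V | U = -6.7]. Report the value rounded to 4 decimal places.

14.6944

For a bivariate normal, E[V | U=x] = μ_V + ρ·(σ_V/σ_U)·(x − μ_U).
E[V | U=-6.7] = 9.8 + (-0.76)·(4.6/2.5)·(-6.7 − (-3.2)) = 9.8 + (-1.3984)·(-3.5) = 14.6944.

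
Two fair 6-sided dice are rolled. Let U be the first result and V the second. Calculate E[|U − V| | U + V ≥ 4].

P(U + V ≥ 4) = 11/12.
Summing |U−V|·P(x,y) over outcomes with U + V ≥ 4 gives 17/9.
E[|U − V| | U + V ≥ 4] = (17/9) / (11/12) = 68/33.

68/33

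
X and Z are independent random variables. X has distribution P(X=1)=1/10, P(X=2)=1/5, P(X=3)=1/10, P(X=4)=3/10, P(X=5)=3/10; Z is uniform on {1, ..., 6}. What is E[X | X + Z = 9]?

P(X + Z = 9) = 7/60.
Summing X·P(x,y) over outcomes with X + Z = 9 gives 1/2.
E[X | X + Z = 9] = (1/2) / (7/60) = 30/7.

30/7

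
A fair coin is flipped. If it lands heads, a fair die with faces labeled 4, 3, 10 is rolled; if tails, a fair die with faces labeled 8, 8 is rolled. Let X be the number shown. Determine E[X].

41/6

E[X | heads] = (4+3+10)/3 = 17/3.
E[X | tails] = (8+8)/2 = 8.
E[X] = (1/2)·(17/3) + (1/2)·(8) = 41/6.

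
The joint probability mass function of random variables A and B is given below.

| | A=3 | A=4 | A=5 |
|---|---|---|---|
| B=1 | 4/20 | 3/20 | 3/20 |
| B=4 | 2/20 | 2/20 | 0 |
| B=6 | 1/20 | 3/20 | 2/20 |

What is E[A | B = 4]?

7/2

P(B = 4) = 1/5.
Σ A·P over the event = 3·(2/20) + 4·(2/20) = 7/10.
E[A | B = 4] = (7/10) / (1/5) = 7/2.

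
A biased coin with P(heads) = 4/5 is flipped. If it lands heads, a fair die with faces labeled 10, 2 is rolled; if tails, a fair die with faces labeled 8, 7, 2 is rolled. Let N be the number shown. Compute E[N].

E[N | heads] = (10+2)/2 = 6.
E[N | tails] = (8+7+2)/3 = 17/3.
E[N] = (4/5)·(6) + (1/5)·(17/3) = 89/15.

89/15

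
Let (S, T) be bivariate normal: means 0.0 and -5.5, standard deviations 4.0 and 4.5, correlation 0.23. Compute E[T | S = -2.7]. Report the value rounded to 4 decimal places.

The regression of T on S has slope ρ·σ_T/σ_S and passes through (μ_S, μ_T).
E[T | S=-2.7] = -5.5 + (0.23)·(4.5/4.0)·(-2.7 − (0.0)) = -5.5 + (0.25875)·(-2.7) = -6.1986.

-6.1986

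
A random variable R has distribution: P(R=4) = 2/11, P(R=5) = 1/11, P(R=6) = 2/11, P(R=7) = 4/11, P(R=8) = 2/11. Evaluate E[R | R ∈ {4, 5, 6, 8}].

P(R ∈ {4, 5, 6, 8}) = 7/11.
Σ over the event: 4·2/11 + 5·1/11 + 6·2/11 + 8·2/11 = 41/11.
E[R | R ∈ {4, 5, 6, 8}] = (41/11) / (7/11) = 41/7.

41/7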